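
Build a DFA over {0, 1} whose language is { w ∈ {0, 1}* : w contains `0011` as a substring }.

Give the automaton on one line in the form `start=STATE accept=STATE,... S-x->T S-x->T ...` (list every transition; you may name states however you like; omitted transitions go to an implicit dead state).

start=s0 accept=s4 s0-0->s1 s0-1->s0 s1-0->s2 s1-1->s0 s2-0->s2 s2-1->s3 s3-0->s1 s3-1->s4 s4-0->s4 s4-1->s4

States s0..s3 record the length of the longest prefix of `0011` that matches the current input suffix. Reaching s4 means `0011` has been seen, and we stay there forever. Accept from s4.
5 states suffice.
        0   1  
>  s0   s1  s0 
   s1   s2  s0 
   s2   s2  s3 
   s3   s1  s4 
 * s4   s4  s4 
(> = start, * = accepting)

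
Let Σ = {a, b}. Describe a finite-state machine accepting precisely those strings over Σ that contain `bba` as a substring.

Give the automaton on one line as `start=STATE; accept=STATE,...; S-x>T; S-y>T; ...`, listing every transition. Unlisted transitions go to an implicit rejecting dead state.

Track how much of `bba` has been matched so far: state s0 is no progress, s3 is the absorbing accept state reached once `bba` has occurred. Intermediate states record partial matches; on a mismatch, fall back to the longest reusable overlap.
        a   b  
>  s0   s0  s1 
   s1   s0  s2 
   s2   s3  s2 
 * s3   s3  s3 
(> = start, * = accepting)

start=s0; accept=s3; s0-a>s0; s0-b>s1; s1-a>s0; s1-b>s2; s2-a>s3; s2-b>s2; s3-a>s3; s3-b>s3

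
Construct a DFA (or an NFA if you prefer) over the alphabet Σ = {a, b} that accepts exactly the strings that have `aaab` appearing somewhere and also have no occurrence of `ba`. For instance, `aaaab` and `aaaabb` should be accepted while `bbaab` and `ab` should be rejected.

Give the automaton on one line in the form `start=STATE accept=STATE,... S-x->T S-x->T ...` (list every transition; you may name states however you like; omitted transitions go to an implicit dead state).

Build one automaton per condition and run them in lockstep. The first has 5 states tracking whether and how much of `aaab` has been seen; the second has 3 states tracking partial matches of the forbidden pattern `ba`. A product state is a pair (one from each), accepting exactly when both do. Minimizing collapses redundant product states.
With 6 states:
        a   b  
>  q0   q1  q2 
   q1   q3  q2 
   q2   q2  q2 
   q3   q4  q2 
   q4   q4  q5 
 * q5   q2  q5 
(> = start, * = accepting)

start=q0 accept=q5 q0-a->q1 q0-b->q2 q1-a->q3 q1-b->q2 q2-a->q2 q2-b->q2 q3-a->q4 q3-b->q2 q4-a->q4 q4-b->q5 q5-a->q2 q5-b->q5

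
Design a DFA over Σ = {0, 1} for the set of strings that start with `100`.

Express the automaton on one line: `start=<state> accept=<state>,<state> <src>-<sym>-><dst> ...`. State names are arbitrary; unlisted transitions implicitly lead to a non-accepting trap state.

Walk along `100` while the input agrees: from s0 take `1` to s1, and so on. Any deviation drops to the rejecting sink s4. Once s3 is reached the prefix is confirmed and every continuation is accepted.
        0   1  
>  s0   s4  s1 
   s1   s2  s4 
   s2   s3  s4 
 * s3   s3  s3 
   s4   s4  s4 
(> = start, * = accepting)

start=s0 accept=s3 s0-0->s4 s0-1->s1 s1-0->s2 s1-1->s4 s2-0->s3 s2-1->s4 s3-0->s3 s3-1->s3 s4-0->s4 s4-1->s4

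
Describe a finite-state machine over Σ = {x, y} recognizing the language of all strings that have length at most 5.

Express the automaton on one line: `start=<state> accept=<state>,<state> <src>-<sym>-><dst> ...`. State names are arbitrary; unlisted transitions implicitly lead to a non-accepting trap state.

We only need to distinguish lengths 0, 1, …, 5, and '>5'. Chain q0 → q1 → q2 → q3 → q4 → q5 → q6 on every symbol, with q6 looping. Accepting states: {q0, q1, q2, q3, q4, q5}.
7 states suffice.
        x   y  
>* q0   q1  q1 
 * q1   q2  q2 
 * q2   q3  q3 
 * q3   q4  q4 
 * q4   q5  q5 
 * q5   q6  q6 
   q6   q6  q6 
(> = start, * = accepting)

start=q0 accept=q0,q1,q2,q3,q4,q5 q0-x->q1 q0-y->q1 q1-x->q2 q1-y->q2 q2-x->q3 q2-y->q3 q3-x->q4 q3-y->q4 q4-x->q5 q4-y->q5 q5-x->q6 q5-y->q6 q6-x->q6 q6-y->q6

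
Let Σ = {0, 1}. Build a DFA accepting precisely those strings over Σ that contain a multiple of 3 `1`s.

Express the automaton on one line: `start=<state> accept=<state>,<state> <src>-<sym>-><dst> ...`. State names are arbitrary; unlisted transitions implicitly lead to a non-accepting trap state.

start=q0 accept=q0 q0-0->q0 q0-1->q1 q1-0->q1 q1-1->q2 q2-0->q2 q2-1->q0

Keep the running count of `1`s modulo 3: each `1` advances along the cycle q0 → q1 → q2 → q0 while other symbols loop. Accept at q0.
With 3 states:
        0   1  
>* q0   q0  q1 
   q1   q1  q2 
   q2   q2  q0 
(> = start, * = accepting)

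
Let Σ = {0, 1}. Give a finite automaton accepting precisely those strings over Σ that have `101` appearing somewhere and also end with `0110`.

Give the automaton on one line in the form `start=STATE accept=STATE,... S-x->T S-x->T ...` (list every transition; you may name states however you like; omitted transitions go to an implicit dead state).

start=q0 accept=q6 q0-0->q0 q0-1->q1 q1-0->q2 q1-1->q1 q2-0->q0 q2-1->q3 q3-0->q4 q3-1->q5 q4-0->q4 q4-1->q3 q5-0->q6 q5-1->q7 q6-0->q4 q6-1->q3 q7-0->q4 q7-1->q7

Handle the two conditions separately and then intersect. The first has 4 states tracking whether and how much of `101` has been seen; the second has 5 states tracking how much of the suffix `0110` has currently been matched. A product state is a pair (one from each), accepting exactly when both do. Minimizing collapses redundant product states.
        0   1  
>  q0   q0  q1 
   q1   q2  q1 
   q2   q0  q3 
   q3   q4  q5 
   q4   q4  q3 
   q5   q6  q7 
 * q6   q4  q3 
   q7   q4  q7 
(> = start, * = accepting)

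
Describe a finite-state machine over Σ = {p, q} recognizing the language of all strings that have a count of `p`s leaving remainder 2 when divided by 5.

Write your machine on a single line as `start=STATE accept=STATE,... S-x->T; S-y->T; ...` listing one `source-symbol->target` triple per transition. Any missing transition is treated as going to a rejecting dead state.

start=S0; accept=S2; S0-p->S1; S0-q->S0; S1-p->S2; S1-q->S1; S2-p->S3; S2-q->S2; S3-p->S4; S3-q->S3; S4-p->S0; S4-q->S4

The only thing that matters is how many `p`s have appeared, reduced mod 5. Use one state per residue: S0 for 0, …, S4 for 4. Reading `p` moves to the next residue; anything else stays put. S2 is accepting.
A 5-state machine:
        p   q  
>  S0   S1  S0 
   S1   S2  S1 
 * S2   S3  S2 
   S3   S4  S3 
   S4   S0  S4 
(> = start, * = accepting)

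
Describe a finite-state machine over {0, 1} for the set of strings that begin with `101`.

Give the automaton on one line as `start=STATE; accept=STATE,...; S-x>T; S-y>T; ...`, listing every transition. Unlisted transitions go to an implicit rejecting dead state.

Check the first 3 symbols one by one: A through C record how many have matched `101` so far; any wrong symbol goes to the dead state E. After all 3 match we enter the accepting sink D.
5 states suffice.
       0  1 
>  A   E  B 
   B   C  E 
   C   E  D 
 * D   D  D 
   E   E  E 
(> = start, * = accepting)

start=A; accept=D; A-0>E; A-1>B; B-0>C; B-1>E; C-0>E; C-1>D; D-0>D; D-1>D; E-0>E; E-1>E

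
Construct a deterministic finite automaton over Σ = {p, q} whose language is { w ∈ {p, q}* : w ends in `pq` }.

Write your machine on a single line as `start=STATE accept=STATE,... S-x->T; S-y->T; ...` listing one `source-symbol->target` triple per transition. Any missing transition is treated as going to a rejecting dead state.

start=S0; accept=S2; S0-p->S1; S0-q->S0; S1-p->S1; S1-q->S2; S2-p->S1; S2-q->S0

Remember how much of `pq` the current input suffix matches. State S0 means no match yet; S1 means the last symbol is `p`; S2 means the last 2 symbols are `pq`. Only S2 accepts. On a mismatch, fall back to the longest proper suffix that is still a prefix of `pq`.
A 3-state machine:
        p   q  
>  S0   S1  S0 
   S1   S1  S2 
 * S2   S1  S0 
(> = start, * = accepting)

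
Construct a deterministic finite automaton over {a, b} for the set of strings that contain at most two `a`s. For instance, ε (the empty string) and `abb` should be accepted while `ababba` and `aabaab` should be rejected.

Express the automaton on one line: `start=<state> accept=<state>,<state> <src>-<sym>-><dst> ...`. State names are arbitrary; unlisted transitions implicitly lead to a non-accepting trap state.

Only the number of `a`s matters, and only up to 3. Make a chain S0 → S1 → S2 → S3 advanced by each `a` (with S3 absorbing); every other symbol self-loops. The accepting set is {S0, S1, S2}.
4 states suffice.
        a   b  
>* S0   S1  S0 
 * S1   S2  S1 
 * S2   S3  S2 
   S3   S3  S3 
(> = start, * = accepting)

start=S0 accept=S0,S1,S2 S0-a->S1 S0-b->S0 S1-a->S2 S1-b->S1 S2-a->S3 S2-b->S2 S3-a->S3 S3-b->S3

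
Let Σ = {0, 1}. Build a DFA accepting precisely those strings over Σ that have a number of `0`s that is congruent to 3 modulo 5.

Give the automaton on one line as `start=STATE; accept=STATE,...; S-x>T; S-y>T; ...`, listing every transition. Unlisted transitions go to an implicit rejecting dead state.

The only thing that matters is how many `0`s have appeared, reduced mod 5. Use one state per residue: A for 0, …, E for 4. Reading `0` moves to the next residue; anything else stays put. D is accepting.
5 states suffice.
       0  1 
>  A   B  A 
   B   C  B 
   C   D  C 
 * D   E  D 
   E   A  E 
(> = start, * = accepting)

start=A; accept=D; A-0>B; A-1>A; B-0>C; B-1>B; C-0>D; C-1>C; D-0>E; D-1>D; E-0>A; E-1>E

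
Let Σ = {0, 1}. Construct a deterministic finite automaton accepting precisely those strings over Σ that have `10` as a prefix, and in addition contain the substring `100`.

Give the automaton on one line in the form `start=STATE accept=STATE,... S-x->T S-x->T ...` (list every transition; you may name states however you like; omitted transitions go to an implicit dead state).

start=q0 accept=q4 q0-0->q1 q0-1->q2 q1-0->q1 q1-1->q1 q2-0->q3 q2-1->q1 q3-0->q4 q3-1->q5 q4-0->q4 q4-1->q4 q5-0->q3 q5-1->q5

Run two small machines in parallel and take their product. One (4 states) tracks whether the input so far still matches the prefix `10`; the other (4 states) tracks whether and how much of `100` has been seen. Each combined state is a pair, one component from each; accept when both components accept. After merging equivalent states the machine shrinks.
A 6-state machine:
        0   1  
>  q0   q1  q2 
   q1   q1  q1 
   q2   q3  q1 
   q3   q4  q5 
 * q4   q4  q4 
   q5   q3  q5 
(> = start, * = accepting)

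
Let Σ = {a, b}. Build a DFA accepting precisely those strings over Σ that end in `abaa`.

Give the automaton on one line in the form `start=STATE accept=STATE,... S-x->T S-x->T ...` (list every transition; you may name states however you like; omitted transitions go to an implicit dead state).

Let each state record the length of the longest suffix of the input read so far that is also a prefix of `abaa`. q1 means the last symbol is `a`; q2 means the last 2 symbols are `ab`; q3 means the last 3 symbols are `aba`; q4 means the last 4 symbols are `abaa`. Accept only at q4, where the string currently ends in `abaa`.
5 states suffice.
        a   b  
>  q0   q1  q0 
   q1   q1  q2 
   q2   q3  q0 
   q3   q4  q2 
 * q4   q1  q2 
(> = start, * = accepting)

start=q0 accept=q4 q0-a->q1 q0-b->q0 q1-a->q1 q1-b->q2 q2-a->q3 q2-b->q0 q3-a->q4 q3-b->q2 q4-a->q1 q4-b->q2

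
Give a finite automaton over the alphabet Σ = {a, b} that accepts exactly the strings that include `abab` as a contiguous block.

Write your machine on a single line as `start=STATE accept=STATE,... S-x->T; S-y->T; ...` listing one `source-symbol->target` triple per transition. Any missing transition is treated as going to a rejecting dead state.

start=S0; accept=S4; S0-a->S1; S0-b->S0; S1-a->S1; S1-b->S2; S2-a->S3; S2-b->S0; S3-a->S1; S3-b->S4; S4-a->S4; S4-b->S4

Track how much of `abab` has been matched so far: state S0 is no progress, S4 is the absorbing accept state reached once `abab` has occurred. Intermediate states record partial matches; on a mismatch, fall back to the longest reusable overlap.
5 states suffice.
        a   b  
>  S0   S1  S0 
   S1   S1  S2 
   S2   S3  S0 
   S3   S1  S4 
 * S4   S4  S4 
(> = start, * = accepting)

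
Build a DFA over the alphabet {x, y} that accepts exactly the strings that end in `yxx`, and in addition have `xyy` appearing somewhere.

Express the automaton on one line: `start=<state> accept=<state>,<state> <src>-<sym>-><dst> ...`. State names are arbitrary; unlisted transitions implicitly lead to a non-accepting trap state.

start=S0 accept=S8 S0-x->S1 S0-y->S2 S1-x->S1 S1-y->S3 S2-x->S4 S2-y->S2 S3-x->S4 S3-y->S5 S4-x->S6 S4-y->S3 S5-x->S7 S5-y->S5 S6-x->S1 S6-y->S3 S7-x->S8 S7-y->S5 S8-x->S9 S8-y->S5 S9-x->S9 S9-y->S5

Build one automaton per condition and run them in lockstep. The first has 4 states tracking how much of the suffix `yxx` has currently been matched; the second has 4 states tracking whether and how much of `xyy` has been seen. A product state is a pair (one from each), accepting exactly when both do.
10 states suffice.
        x   y  
>  S0   S1  S2 
   S1   S1  S3 
   S2   S4  S2 
   S3   S4  S5 
   S4   S6  S3 
   S5   S7  S5 
   S6   S1  S3 
   S7   S8  S5 
 * S8   S9  S5 
   S9   S9  S5 
(> = start, * = accepting)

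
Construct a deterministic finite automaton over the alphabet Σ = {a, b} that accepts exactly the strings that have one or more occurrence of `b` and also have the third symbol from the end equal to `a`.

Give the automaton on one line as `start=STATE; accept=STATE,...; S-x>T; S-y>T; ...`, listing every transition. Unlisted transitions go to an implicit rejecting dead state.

Build one automaton per condition and run them in lockstep. One (3 states) tracks the count of `b`s, saturating at 2; the other (15 states) tracks the last 3 symbols read. Each combined state is a pair, one component from each; accept when both components accept.
20 states suffice.
          a    b  
>  s0     s1   s2 
   s1     s3   s4 
   s2     s5   s6 
   s3     s7   s8 
   s4     s9  s10 
   s5    s11  s12 
   s6    s13  s14 
   s7     s7   s8 
 * s8     s9  s10 
 * s9    s11  s12 
 * s10   s13  s14 
   s11   s15  s16 
   s12   s17  s10 
   s13   s18  s12 
   s14   s13  s14 
 * s15   s15  s16 
 * s16   s17  s10 
 * s17   s18  s12 
   s18   s19  s16 
 * s19   s19  s16 
(> = start, * = accepting)

start=s0; accept=s8,s9,s10,s15,s16,s17,s19; s0-a>s1; s0-b>s2; s1-a>s3; s1-b>s4; s2-a>s5; s2-b>s6; s3-a>s7; s3-b>s8; s4-a>s9; s4-b>s10; s5-a>s11; s5-b>s12; s6-a>s13; s6-b>s14; s7-a>s7; s7-b>s8; s8-a>s9; s8-b>s10; s9-a>s11; s9-b>s12; s10-a>s13; s10-b>s14; s11-a>s15; s11-b>s16; s12-a>s17; s12-b>s10; s13-a>s18; s13-b>s12; s14-a>s13; s14-b>s14; s15-a>s15; s15-b>s16; s16-a>s17; s16-b>s10; s17-a>s18; s17-b>s12; s18-a>s19; s18-b>s16; s19-a>s19; s19-b>s16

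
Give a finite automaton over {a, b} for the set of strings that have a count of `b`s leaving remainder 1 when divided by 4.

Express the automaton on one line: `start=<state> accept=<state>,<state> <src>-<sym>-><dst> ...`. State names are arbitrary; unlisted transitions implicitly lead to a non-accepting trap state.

The only thing that matters is how many `b`s have appeared, reduced mod 4. Use one state per residue: q0 for 0, …, q3 for 3. Reading `b` moves to the next residue; anything else stays put. q1 is accepting.
4 states suffice.
        a   b  
>  q0   q0  q1 
 * q1   q1  q2 
   q2   q2  q3 
   q3   q3  q0 
(> = start, * = accepting)

start=q0 accept=q1 q0-a->q0 q0-b->q1 q1-a->q1 q1-b->q2 q2-a->q2 q2-b->q3 q3-a->q3 q3-b->q0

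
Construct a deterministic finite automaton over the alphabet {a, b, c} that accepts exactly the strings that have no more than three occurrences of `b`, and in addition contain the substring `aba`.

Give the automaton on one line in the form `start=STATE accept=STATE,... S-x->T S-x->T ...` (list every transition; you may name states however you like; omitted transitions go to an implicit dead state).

start=S0 accept=S6,S10,S12 S0-a->S1 S0-b->S2 S0-c->S0 S1-a->S1 S1-b->S3 S1-c->S0 S2-a->S4 S2-b->S5 S2-c->S2 S3-a->S6 S3-b->S5 S3-c->S2 S4-a->S4 S4-b->S7 S4-c->S2 S5-a->S8 S5-b->S9 S5-c->S5 S6-a->S6 S6-b->S10 S6-c->S6 S7-a->S10 S7-b->S9 S7-c->S5 S8-a->S8 S8-b->S11 S8-c->S5 S9-a->S9 S9-b->S9 S9-c->S9 S10-a->S10 S10-b->S12 S10-c->S10 S11-a->S12 S11-b->S9 S11-c->S9 S12-a->S12 S12-b->S9 S12-c->S12

Run two small machines in parallel and take their product. The first has 5 states tracking the count of `b`s, saturating at 4; the second has 4 states tracking whether and how much of `aba` has been seen. A product state is a pair (one from each), accepting exactly when both do. Equivalent product states are then merged.
13 states suffice.
          a    b    c  
>  S0     S1   S2   S0 
   S1     S1   S3   S0 
   S2     S4   S5   S2 
   S3     S6   S5   S2 
   S4     S4   S7   S2 
   S5     S8   S9   S5 
 * S6     S6  S10   S6 
   S7    S10   S9   S5 
   S8     S8  S11   S5 
   S9     S9   S9   S9 
 * S10   S10  S12  S10 
   S11   S12   S9   S9 
 * S12   S12   S9  S12 
(> = start, * = accepting)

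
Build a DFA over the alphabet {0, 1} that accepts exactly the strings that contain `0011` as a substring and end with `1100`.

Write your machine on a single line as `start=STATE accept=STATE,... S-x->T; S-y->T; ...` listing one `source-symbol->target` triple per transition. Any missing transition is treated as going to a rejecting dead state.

start=A; accept=G; A-0->B; A-1->A; B-0->C; B-1->A; C-0->C; C-1->D; D-0->B; D-1->E; E-0->F; E-1->E; F-0->G; F-1->H; G-0->I; G-1->H; H-0->I; H-1->E; I-0->I; I-1->H

Run two small machines in parallel and take their product. The first has 5 states tracking whether and how much of `0011` has been seen; the second has 5 states tracking how much of the suffix `1100` has currently been matched. A product state is a pair (one from each), accepting exactly when both do. Minimizing collapses redundant product states.
       0  1 
>  A   B  A 
   B   C  A 
   C   C  D 
   D   B  E 
   E   F  E 
   F   G  H 
 * G   I  H 
   H   I  E 
   I   I  H 
(> = start, * = accepting)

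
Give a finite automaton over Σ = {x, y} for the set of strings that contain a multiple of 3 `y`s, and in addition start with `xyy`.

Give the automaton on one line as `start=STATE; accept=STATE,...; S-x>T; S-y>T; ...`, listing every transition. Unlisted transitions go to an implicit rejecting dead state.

start=s0; accept=s5; s0-x>s1; s0-y>s2; s1-x>s2; s1-y>s3; s2-x>s2; s2-y>s2; s3-x>s2; s3-y>s4; s4-x>s4; s4-y>s5; s5-x>s5; s5-y>s6; s6-x>s6; s6-y>s4

Run two small machines in parallel and take their product. One (3 states) tracks the count of `y`s modulo 3; the other (5 states) tracks whether the input so far still matches the prefix `xyy`. Each combined state is a pair, one component from each; accept when both components accept. Minimizing collapses redundant product states.
        x   y  
>  s0   s1  s2 
   s1   s2  s3 
   s2   s2  s2 
   s3   s2  s4 
   s4   s4  s5 
 * s5   s5  s6 
   s6   s6  s4 
(> = start, * = accepting)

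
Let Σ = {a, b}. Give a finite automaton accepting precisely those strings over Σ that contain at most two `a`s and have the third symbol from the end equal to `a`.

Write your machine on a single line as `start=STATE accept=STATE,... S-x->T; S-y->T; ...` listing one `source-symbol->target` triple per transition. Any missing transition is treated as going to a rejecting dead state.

start=S0; accept=S5,S6,S7,S8; S0-a->S1; S0-b->S0; S1-a->S2; S1-b->S3; S2-a->S4; S2-b->S5; S3-a->S6; S3-b->S7; S4-a->S4; S4-b->S4; S5-a->S4; S5-b->S8; S6-a->S4; S6-b->S9; S7-a->S10; S7-b->S11; S8-a->S4; S8-b->S4; S9-a->S4; S9-b->S8; S10-a->S4; S10-b->S9; S11-a->S10; S11-b->S11

Build one automaton per condition and run them in lockstep. One (4 states) tracks the count of `a`s, saturating at 3; the other (15 states) tracks the last 3 symbols read. Each combined state is a pair, one component from each; accept when both components accept. After merging equivalent states the machine shrinks.
With 12 states:
          a    b  
>  S0     S1   S0 
   S1     S2   S3 
   S2     S4   S5 
   S3     S6   S7 
   S4     S4   S4 
 * S5     S4   S8 
 * S6     S4   S9 
 * S7    S10  S11 
 * S8     S4   S4 
   S9     S4   S8 
   S10    S4   S9 
   S11   S10  S11 
(> = start, * = accepting)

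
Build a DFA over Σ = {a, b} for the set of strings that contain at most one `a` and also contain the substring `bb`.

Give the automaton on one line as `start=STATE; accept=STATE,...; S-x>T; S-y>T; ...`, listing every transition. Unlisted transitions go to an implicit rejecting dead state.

Handle the two conditions separately and then intersect. One (3 states) tracks the count of `a`s, saturating at 2; the other (3 states) tracks whether and how much of `bb` has been seen. Each combined state is a pair, one component from each; accept when both components accept. Minimizing collapses redundant product states.
With 7 states:
        a   b  
>  q0   q1  q2 
   q1   q3  q4 
   q2   q1  q5 
   q3   q3  q3 
   q4   q3  q6 
 * q5   q6  q5 
 * q6   q3  q6 
(> = start, * = accepting)

start=q0; accept=q5,q6; q0-a>q1; q0-b>q2; q1-a>q3; q1-b>q4; q2-a>q1; q2-b>q5; q3-a>q3; q3-b>q3; q4-a>q3; q4-b>q6; q5-a>q6; q5-b>q5; q6-a>q3; q6-b>q6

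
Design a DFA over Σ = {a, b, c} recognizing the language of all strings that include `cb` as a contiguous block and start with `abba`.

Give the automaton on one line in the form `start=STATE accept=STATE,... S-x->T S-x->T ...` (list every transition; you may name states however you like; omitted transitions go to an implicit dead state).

Run two small machines in parallel and take their product. The first has 3 states tracking whether and how much of `cb` has been seen; the second has 6 states tracking whether the input so far still matches the prefix `abba`. A product state is a pair (one from each), accepting exactly when both do. Minimizing collapses redundant product states.
With 8 states:
        a   b   c  
>  q0   q1  q2  q2 
   q1   q2  q3  q2 
   q2   q2  q2  q2 
   q3   q2  q4  q2 
   q4   q5  q2  q2 
   q5   q5  q5  q6 
   q6   q5  q7  q6 
 * q7   q7  q7  q7 
(> = start, * = accepting)

start=q0 accept=q7 q0-a->q1 q0-b->q2 q0-c->q2 q1-a->q2 q1-b->q3 q1-c->q2 q2-a->q2 q2-b->q2 q2-c->q2 q3-a->q2 q3-b->q4 q3-c->q2 q4-a->q5 q4-b->q2 q4-c->q2 q5-a->q5 q5-b->q5 q5-c->q6 q6-a->q5 q6-b->q7 q6-c->q6 q7-a->q7 q7-b->q7 q7-c->q7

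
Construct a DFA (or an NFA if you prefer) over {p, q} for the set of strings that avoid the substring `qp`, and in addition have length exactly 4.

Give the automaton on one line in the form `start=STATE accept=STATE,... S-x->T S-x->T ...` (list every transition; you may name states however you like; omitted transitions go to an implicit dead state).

start=S0 accept=S9,S10 S0-p->S1 S0-q->S2 S1-p->S3 S1-q->S4 S2-p->S5 S2-q->S4 S3-p->S6 S3-q->S7 S4-p->S8 S4-q->S7 S5-p->S8 S5-q->S8 S6-p->S9 S6-q->S10 S7-p->S11 S7-q->S10 S8-p->S11 S8-q->S11 S9-p->S12 S9-q->S13 S10-p->S14 S10-q->S13 S11-p->S14 S11-q->S14 S12-p->S12 S12-q->S13 S13-p->S14 S13-q->S13 S14-p->S14 S14-q->S14

Handle the two conditions separately and then intersect. One (3 states) tracks partial matches of the forbidden pattern `qp`; the other (6 states) tracks the input length, saturating at 5. Each combined state is a pair, one component from each; accept when both components accept.
          p    q  
>  S0     S1   S2 
   S1     S3   S4 
   S2     S5   S4 
   S3     S6   S7 
   S4     S8   S7 
   S5     S8   S8 
   S6     S9  S10 
   S7    S11  S10 
   S8    S11  S11 
 * S9    S12  S13 
 * S10   S14  S13 
   S11   S14  S14 
   S12   S12  S13 
   S13   S14  S13 
   S14   S14  S14 
(> = start, * = accepting)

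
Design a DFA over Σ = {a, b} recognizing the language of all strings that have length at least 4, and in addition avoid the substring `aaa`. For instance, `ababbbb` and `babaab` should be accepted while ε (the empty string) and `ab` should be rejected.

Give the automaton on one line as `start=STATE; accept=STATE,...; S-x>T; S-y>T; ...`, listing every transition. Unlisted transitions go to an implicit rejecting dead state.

Run two small machines in parallel and take their product. One (6 states) tracks the input length, saturating at 5; the other (4 states) tracks partial matches of the forbidden pattern `aaa`. Each combined state is a pair, one component from each; accept when both components accept. After merging equivalent states the machine shrinks.
A 13-state machine:
          a    b  
>  q0     q1   q2 
   q1     q3   q4 
   q2     q5   q4 
   q3     q6   q7 
   q4     q8   q7 
   q5     q9   q7 
   q6     q6   q6 
   q7    q10  q11 
   q8    q12  q11 
   q9     q6  q11 
 * q10   q12  q11 
 * q11   q10  q11 
 * q12    q6  q11 
(> = start, * = accepting)

start=q0; accept=q10,q11,q12; q0-a>q1; q0-b>q2; q1-a>q3; q1-b>q4; q2-a>q5; q2-b>q4; q3-a>q6; q3-b>q7; q4-a>q8; q4-b>q7; q5-a>q9; q5-b>q7; q6-a>q6; q6-b>q6; q7-a>q10; q7-b>q11; q8-a>q12; q8-b>q11; q9-a>q6; q9-b>q11; q10-a>q12; q10-b>q11; q11-a>q10; q11-b>q11; q12-a>q6; q12-b>q11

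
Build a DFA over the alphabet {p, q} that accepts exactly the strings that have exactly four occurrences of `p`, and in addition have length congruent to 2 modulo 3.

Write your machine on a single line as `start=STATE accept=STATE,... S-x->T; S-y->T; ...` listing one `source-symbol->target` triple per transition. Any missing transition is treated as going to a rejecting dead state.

Run two small machines in parallel and take their product. The first has 6 states tracking the count of `p`s, saturating at 5; the second has 3 states tracking the input length modulo 3. A product state is a pair (one from each), accepting exactly when both do.
With 18 states:
          p    q  
>  s0     s1   s2 
   s1     s3   s4 
   s2     s4   s5 
   s3     s6   s7 
   s4     s7   s8 
   s5     s8   s0 
   s6     s9  s10 
   s7    s10  s11 
   s8    s11   s1 
   s9    s12  s13 
   s10   s13  s14 
   s11   s14   s3 
   s12   s15  s15 
 * s13   s15  s16 
   s14   s16   s6 
   s15   s17  s17 
   s16   s17   s9 
   s17   s12  s12 
(> = start, * = accepting)

start=s0; accept=s13; s0-p->s1; s0-q->s2; s1-p->s3; s1-q->s4; s2-p->s4; s2-q->s5; s3-p->s6; s3-q->s7; s4-p->s7; s4-q->s8; s5-p->s8; s5-q->s0; s6-p->s9; s6-q->s10; s7-p->s10; s7-q->s11; s8-p->s11; s8-q->s1; s9-p->s12; s9-q->s13; s10-p->s13; s10-q->s14; s11-p->s14; s11-q->s3; s12-p->s15; s12-q->s15; s13-p->s15; s13-q->s16; s14-p->s16; s14-q->s6; s15-p->s17; s15-q->s17; s16-p->s17; s16-q->s9; s17-p->s12; s17-q->s12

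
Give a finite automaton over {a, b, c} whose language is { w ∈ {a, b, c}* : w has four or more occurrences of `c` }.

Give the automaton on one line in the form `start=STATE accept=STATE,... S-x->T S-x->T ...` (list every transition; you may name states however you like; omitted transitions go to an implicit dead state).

start=S0 accept=S4,S5 S0-a->S0 S0-b->S0 S0-c->S1 S1-a->S1 S1-b->S1 S1-c->S2 S2-a->S2 S2-b->S2 S2-c->S3 S3-a->S3 S3-b->S3 S3-c->S4 S4-a->S4 S4-b->S4 S4-c->S5 S5-a->S5 S5-b->S5 S5-c->S5

Count `c`s, saturating at 5: states S0 through S4 mean 0 through 4 `c`s seen; S5 means more than 4. Each `c` increments (capped at S5); other symbols loop. Accept from {S4, S5}.
With 6 states:
        a   b   c  
>  S0   S0  S0  S1 
   S1   S1  S1  S2 
   S2   S2  S2  S3 
   S3   S3  S3  S4 
 * S4   S4  S4  S5 
 * S5   S5  S5  S5 
(> = start, * = accepting)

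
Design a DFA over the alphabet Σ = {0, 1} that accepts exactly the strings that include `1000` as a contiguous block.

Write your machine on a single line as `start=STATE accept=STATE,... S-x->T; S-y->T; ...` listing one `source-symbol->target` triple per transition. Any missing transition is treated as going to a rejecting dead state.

Track how much of `1000` has been matched so far: state q0 is no progress, q4 is the absorbing accept state reached once `1000` has occurred. Intermediate states record partial matches; on a mismatch, fall back to the longest reusable overlap.
With 5 states:
        0   1  
>  q0   q0  q1 
   q1   q2  q1 
   q2   q3  q1 
   q3   q4  q1 
 * q4   q4  q4 
(> = start, * = accepting)

start=q0; accept=q4; q0-0->q0; q0-1->q1; q1-0->q2; q1-1->q1; q2-0->q3; q2-1->q1; q3-0->q4; q3-1->q1; q4-0->q4; q4-1->q4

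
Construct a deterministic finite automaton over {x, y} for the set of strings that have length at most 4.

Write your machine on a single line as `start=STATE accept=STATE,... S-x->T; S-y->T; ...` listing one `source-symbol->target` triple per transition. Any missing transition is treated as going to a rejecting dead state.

We only need to distinguish lengths 0, 1, …, 4, and '>4'. Chain S0 → S1 → S2 → S3 → S4 → S5 on every symbol, with S5 looping. Accepting states: {S0, S1, S2, S3, S4}.
        x   y  
>* S0   S1  S1 
 * S1   S2  S2 
 * S2   S3  S3 
 * S3   S4  S4 
 * S4   S5  S5 
   S5   S5  S5 
(> = start, * = accepting)

start=S0; accept=S0,S1,S2,S3,S4; S0-x->S1; S0-y->S1; S1-x->S2; S1-y->S2; S2-x->S3; S2-y->S3; S3-x->S4; S3-y->S4; S4-x->S5; S4-y->S5; S5-x->S5; S5-y->S5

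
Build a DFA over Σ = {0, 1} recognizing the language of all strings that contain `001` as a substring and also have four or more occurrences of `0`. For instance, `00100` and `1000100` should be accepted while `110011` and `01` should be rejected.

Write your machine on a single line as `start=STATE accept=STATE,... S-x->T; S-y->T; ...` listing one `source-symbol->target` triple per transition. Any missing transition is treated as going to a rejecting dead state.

start=q0; accept=q11,q13; q0-0->q1; q0-1->q0; q1-0->q2; q1-1->q3; q2-0->q4; q2-1->q5; q3-0->q6; q3-1->q3; q4-0->q7; q4-1->q8; q5-0->q8; q5-1->q5; q6-0->q4; q6-1->q9; q7-0->q10; q7-1->q11; q8-0->q11; q8-1->q8; q9-0->q12; q9-1->q9; q10-0->q10; q10-1->q13; q11-0->q13; q11-1->q11; q12-0->q7; q12-1->q14; q13-0->q13; q13-1->q13; q14-0->q15; q14-1->q14; q15-0->q10; q15-1->q16; q16-0->q17; q16-1->q16; q17-0->q10; q17-1->q18; q18-0->q17; q18-1->q18

Build one automaton per condition and run them in lockstep. One (4 states) tracks whether and how much of `001` has been seen; the other (6 states) tracks the count of `0`s, saturating at 5. Each combined state is a pair, one component from each; accept when both components accept.
With 19 states:
          0    1  
>  q0     q1   q0 
   q1     q2   q3 
   q2     q4   q5 
   q3     q6   q3 
   q4     q7   q8 
   q5     q8   q5 
   q6     q4   q9 
   q7    q10  q11 
   q8    q11   q8 
   q9    q12   q9 
   q10   q10  q13 
 * q11   q13  q11 
   q12    q7  q14 
 * q13   q13  q13 
   q14   q15  q14 
   q15   q10  q16 
   q16   q17  q16 
   q17   q10  q18 
   q18   q17  q18 
(> = start, * = accepting)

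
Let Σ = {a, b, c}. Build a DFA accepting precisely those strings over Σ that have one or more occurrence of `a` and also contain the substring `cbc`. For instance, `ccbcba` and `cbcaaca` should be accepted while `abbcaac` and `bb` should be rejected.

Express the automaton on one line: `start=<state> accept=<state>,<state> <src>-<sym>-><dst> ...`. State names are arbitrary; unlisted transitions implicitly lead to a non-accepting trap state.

Build one automaton per condition and run them in lockstep. One (3 states) tracks the count of `a`s, saturating at 2; the other (4 states) tracks whether and how much of `cbc` has been seen. Each combined state is a pair, one component from each; accept when both components accept.
          a    b    c  
>  S0     S1   S0   S2 
   S1     S3   S1   S4 
   S2     S1   S5   S2 
   S3     S3   S3   S6 
   S4     S3   S7   S4 
   S5     S1   S0   S8 
   S6     S3   S9   S6 
   S7     S3   S1  S10 
   S8    S10   S8   S8 
   S9     S3   S3  S11 
 * S10   S11  S10  S10 
 * S11   S11  S11  S11 
(> = start, * = accepting)

start=S0 accept=S10,S11 S0-a->S1 S0-b->S0 S0-c->S2 S1-a->S3 S1-b->S1 S1-c->S4 S2-a->S1 S2-b->S5 S2-c->S2 S3-a->S3 S3-b->S3 S3-c->S6 S4-a->S3 S4-b->S7 S4-c->S4 S5-a->S1 S5-b->S0 S5-c->S8 S6-a->S3 S6-b->S9 S6-c->S6 S7-a->S3 S7-b->S1 S7-c->S10 S8-a->S10 S8-b->S8 S8-c->S8 S9-a->S3 S9-b->S3 S9-c->S11 S10-a->S11 S10-b->S10 S10-c->S10 S11-a->S11 S11-b->S11 S11-c->S11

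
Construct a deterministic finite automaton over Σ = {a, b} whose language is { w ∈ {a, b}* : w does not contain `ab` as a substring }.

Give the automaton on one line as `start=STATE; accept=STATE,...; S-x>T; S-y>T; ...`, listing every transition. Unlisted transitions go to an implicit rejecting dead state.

start=S0; accept=S0,S1; S0-a>S1; S0-b>S0; S1-a>S1; S1-b>S2; S2-a>S2; S2-b>S2

This is the complement of 'contains `ab`'. Use the same substring-matching states — S0 through S2 holding how much of `ab` has just been matched — but flip the accepting set: everything except the trap S2 accepts.
        a   b  
>* S0   S1  S0 
 * S1   S1  S2 
   S2   S2  S2 
(> = start, * = accepting)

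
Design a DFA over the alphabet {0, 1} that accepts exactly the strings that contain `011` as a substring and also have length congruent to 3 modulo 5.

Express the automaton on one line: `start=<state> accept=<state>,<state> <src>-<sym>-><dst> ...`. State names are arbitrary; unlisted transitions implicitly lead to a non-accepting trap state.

Build one automaton per condition and run them in lockstep. The first has 4 states tracking whether and how much of `011` has been seen; the second has 5 states tracking the input length modulo 5. A product state is a pair (one from each), accepting exactly when both do.
With 20 states:
          0    1  
>  q0     q1   q2 
   q1     q3   q4 
   q2     q3   q5 
   q3     q6   q7 
   q4     q6   q8 
   q5     q6   q9 
   q6    q10  q11 
   q7    q10  q12 
 * q8    q12  q12 
   q9    q10  q13 
   q10   q14  q15 
   q11   q14  q16 
   q12   q16  q16 
   q13   q14   q0 
   q14    q1  q17 
   q15    q1  q18 
   q16   q18  q18 
   q17    q3  q19 
   q18   q19  q19 
   q19    q8   q8 
(> = start, * = accepting)

start=q0 accept=q8 q0-0->q1 q0-1->q2 q1-0->q3 q1-1->q4 q2-0->q3 q2-1->q5 q3-0->q6 q3-1->q7 q4-0->q6 q4-1->q8 q5-0->q6 q5-1->q9 q6-0->q10 q6-1->q11 q7-0->q10 q7-1->q12 q8-0->q12 q8-1->q12 q9-0->q10 q9-1->q13 q10-0->q14 q10-1->q15 q11-0->q14 q11-1->q16 q12-0->q16 q12-1->q16 q13-0->q14 q13-1->q0 q14-0->q1 q14-1->q17 q15-0->q1 q15-1->q18 q16-0->q18 q16-1->q18 q17-0->q3 q17-1->q19 q18-0->q19 q18-1->q19 q19-0->q8 q19-1->q8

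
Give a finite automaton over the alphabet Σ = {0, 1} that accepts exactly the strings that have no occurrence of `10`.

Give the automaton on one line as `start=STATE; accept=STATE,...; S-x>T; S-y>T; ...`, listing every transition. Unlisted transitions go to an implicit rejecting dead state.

start=s0; accept=s0,s1; s0-0>s0; s0-1>s1; s1-0>s2; s1-1>s1; s2-0>s2; s2-1>s2

This is the complement of 'contains `10`'. Use the same substring-matching states — s0 through s2 holding how much of `10` has just been matched — but flip the accepting set: everything except the trap s2 accepts.
3 states suffice.
        0   1  
>* s0   s0  s1 
 * s1   s2  s1 
   s2   s2  s2 
(> = start, * = accepting)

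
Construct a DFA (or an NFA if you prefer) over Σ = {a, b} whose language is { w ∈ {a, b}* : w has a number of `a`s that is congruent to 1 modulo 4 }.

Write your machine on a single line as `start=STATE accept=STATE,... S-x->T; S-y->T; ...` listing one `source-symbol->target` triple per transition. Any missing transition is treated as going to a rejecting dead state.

start=S0; accept=S1; S0-a->S1; S0-b->S0; S1-a->S2; S1-b->S1; S2-a->S3; S2-b->S2; S3-a->S0; S3-b->S3

Keep the running count of `a`s modulo 4: each `a` advances along the cycle S0 → S1 → S2 → S3 → S0 while other symbols loop. Accept at S1.
With 4 states:
        a   b  
>  S0   S1  S0 
 * S1   S2  S1 
   S2   S3  S2 
   S3   S0  S3 
(> = start, * = accepting)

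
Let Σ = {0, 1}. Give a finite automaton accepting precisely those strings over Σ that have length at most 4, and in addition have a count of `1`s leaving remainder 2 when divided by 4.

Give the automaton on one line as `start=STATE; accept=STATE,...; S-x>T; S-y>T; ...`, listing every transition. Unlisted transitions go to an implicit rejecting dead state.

Run two small machines in parallel and take their product. The first has 6 states tracking the input length, saturating at 5; the second has 4 states tracking the count of `1`s modulo 4. A product state is a pair (one from each), accepting exactly when both do.
18 states suffice.
       0  1 
>  A   B  C 
   B   D  E 
   C   E  F 
   D   G  H 
   E   H  I 
 * F   I  J 
   G   K  L 
   H   L  M 
 * I   M  N 
   J   N  K 
   K   O  P 
   L   P  Q 
 * M   Q  R 
   N   R  O 
   O   O  P 
   P   P  Q 
   Q   Q  R 
   R   R  O 
(> = start, * = accepting)

start=A; accept=F,I,M; A-0>B; A-1>C; B-0>D; B-1>E; C-0>E; C-1>F; D-0>G; D-1>H; E-0>H; E-1>I; F-0>I; F-1>J; G-0>K; G-1>L; H-0>L; H-1>M; I-0>M; I-1>N; J-0>N; J-1>K; K-0>O; K-1>P; L-0>P; L-1>Q; M-0>Q; M-1>R; N-0>R; N-1>O; O-0>O; O-1>P; P-0>P; P-1>Q; Q-0>Q; Q-1>R; R-0>R; R-1>O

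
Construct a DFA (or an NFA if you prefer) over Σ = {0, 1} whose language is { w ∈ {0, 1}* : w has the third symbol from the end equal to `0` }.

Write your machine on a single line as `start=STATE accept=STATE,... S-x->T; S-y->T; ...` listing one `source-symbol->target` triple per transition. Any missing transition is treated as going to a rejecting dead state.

start=S0; accept=S7,S8,S9,S10; S0-0->S1; S0-1->S2; S1-0->S3; S1-1->S4; S2-0->S5; S2-1->S6; S3-0->S7; S3-1->S8; S4-0->S9; S4-1->S10; S5-0->S11; S5-1->S12; S6-0->S13; S6-1->S14; S7-0->S7; S7-1->S8; S8-0->S9; S8-1->S10; S9-0->S11; S9-1->S12; S10-0->S13; S10-1->S14; S11-0->S7; S11-1->S8; S12-0->S9; S12-1->S10; S13-0->S11; S13-1->S12; S14-0->S13; S14-1->S14

A DFA must remember the last 3 symbols (since which symbol is third-to-last isn't known until the input ends). Use one state per possible window of the last ≤3 symbols; accept from those whose window starts with `0`.
With 15 states:
          0    1  
>  S0     S1   S2 
   S1     S3   S4 
   S2     S5   S6 
   S3     S7   S8 
   S4     S9  S10 
   S5    S11  S12 
   S6    S13  S14 
 * S7     S7   S8 
 * S8     S9  S10 
 * S9    S11  S12 
 * S10   S13  S14 
   S11    S7   S8 
   S12    S9  S10 
   S13   S11  S12 
   S14   S13  S14 
(> = start, * = accepting)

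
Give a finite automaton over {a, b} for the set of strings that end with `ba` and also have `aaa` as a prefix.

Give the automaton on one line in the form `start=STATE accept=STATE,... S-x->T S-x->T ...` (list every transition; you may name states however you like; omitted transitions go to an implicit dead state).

start=s0 accept=s6 s0-a->s1 s0-b->s2 s1-a->s3 s1-b->s2 s2-a->s2 s2-b->s2 s3-a->s4 s3-b->s2 s4-a->s4 s4-b->s5 s5-a->s6 s5-b->s5 s6-a->s4 s6-b->s5

Build one automaton per condition and run them in lockstep. One (3 states) tracks how much of the suffix `ba` has currently been matched; the other (5 states) tracks whether the input so far still matches the prefix `aaa`. Each combined state is a pair, one component from each; accept when both components accept. Minimizing collapses redundant product states.
A 7-state machine:
        a   b  
>  s0   s1  s2 
   s1   s3  s2 
   s2   s2  s2 
   s3   s4  s2 
   s4   s4  s5 
   s5   s6  s5 
 * s6   s4  s5 
(> = start, * = accepting)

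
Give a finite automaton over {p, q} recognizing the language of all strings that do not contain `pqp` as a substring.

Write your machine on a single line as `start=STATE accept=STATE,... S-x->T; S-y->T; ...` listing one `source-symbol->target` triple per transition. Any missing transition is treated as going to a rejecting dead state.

start=S0; accept=S0,S1,S2; S0-p->S1; S0-q->S0; S1-p->S1; S1-q->S2; S2-p->S3; S2-q->S0; S3-p->S3; S3-q->S3

This is the complement of 'contains `pqp`'. Use the same substring-matching states — S0 through S3 holding how much of `pqp` has just been matched — but flip the accepting set: everything except the trap S3 accepts.
A 4-state machine:
        p   q  
>* S0   S1  S0 
 * S1   S1  S2 
 * S2   S3  S0 
   S3   S3  S3 
(> = start, * = accepting)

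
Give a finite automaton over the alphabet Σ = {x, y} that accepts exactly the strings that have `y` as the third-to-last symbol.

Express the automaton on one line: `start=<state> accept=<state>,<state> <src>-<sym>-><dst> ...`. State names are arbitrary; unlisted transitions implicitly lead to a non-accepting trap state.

start=s0 accept=s11,s12,s13,s14 s0-x->s1 s0-y->s2 s1-x->s3 s1-y->s4 s2-x->s5 s2-y->s6 s3-x->s7 s3-y->s8 s4-x->s9 s4-y->s10 s5-x->s11 s5-y->s12 s6-x->s13 s6-y->s14 s7-x->s7 s7-y->s8 s8-x->s9 s8-y->s10 s9-x->s11 s9-y->s12 s10-x->s13 s10-y->s14 s11-x->s7 s11-y->s8 s12-x->s9 s12-y->s10 s13-x->s11 s13-y->s12 s14-x->s13 s14-y->s14

Because acceptance depends on a position counted from the end, the machine has to buffer the most recent 3 symbols. Make each state the string of the last up-to-3 symbols read; on input `x` shift the window left and append `x`. Accept when the buffered window has length 3 and begins with `y`.
A 15-state machine:
          x    y  
>  s0     s1   s2 
   s1     s3   s4 
   s2     s5   s6 
   s3     s7   s8 
   s4     s9  s10 
   s5    s11  s12 
   s6    s13  s14 
   s7     s7   s8 
   s8     s9  s10 
   s9    s11  s12 
   s10   s13  s14 
 * s11    s7   s8 
 * s12    s9  s10 
 * s13   s11  s12 
 * s14   s13  s14 
(> = start, * = accepting)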